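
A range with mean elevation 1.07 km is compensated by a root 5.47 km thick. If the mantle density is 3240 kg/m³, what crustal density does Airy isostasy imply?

ρ_c h = (ρ_m − ρ_c) r → ρ_c (h + r) = ρ_m r → ρ_c = ρ_m r / (h + r).
ρ_c = 3240 × 5.47 km / (1.07 km + 5.47 km) = 2710 kg/m³.

2710 kg/m³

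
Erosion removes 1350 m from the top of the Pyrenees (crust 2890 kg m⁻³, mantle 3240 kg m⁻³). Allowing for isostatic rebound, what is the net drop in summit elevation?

146 m

Rebound u = e ρ_c/ρ_m = 1350 m × 2890/3240 = 1204 m.
Net surface drop = e − u = 1350 m − 1204 m = e (ρ_m − ρ_c)/ρ_m = 146 m.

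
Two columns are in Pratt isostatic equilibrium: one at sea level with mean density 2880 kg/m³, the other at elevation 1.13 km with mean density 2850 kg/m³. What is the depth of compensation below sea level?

107 km

ρ_ref D = ρ (D + h) → D (ρ_ref − ρ) = ρ h.
D = ρ h/(ρ_ref − ρ) = 2850 × 1.13 km/(2880 − 2850) = 107 km.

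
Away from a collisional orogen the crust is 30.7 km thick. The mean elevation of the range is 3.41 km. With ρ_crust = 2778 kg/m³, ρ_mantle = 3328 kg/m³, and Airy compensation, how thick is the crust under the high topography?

51.3 km

Root depth r = h ρ_c / (ρ_m − ρ_c) = 3.41 km × 2778 / 550 = 17.22 km.
Total thickness = T + h + r = 30.7 km + 3.41 km + 17.22 km = 51.3 km.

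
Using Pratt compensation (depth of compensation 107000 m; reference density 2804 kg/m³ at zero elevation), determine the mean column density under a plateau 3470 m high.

2720 kg/m³

Pratt balance: ρ_ref D = ρ (D + h).
ρ = ρ_ref D/(D + h) = 2804 × 107000 m/(107000 m + 3470 m) = 2720 kg/m³.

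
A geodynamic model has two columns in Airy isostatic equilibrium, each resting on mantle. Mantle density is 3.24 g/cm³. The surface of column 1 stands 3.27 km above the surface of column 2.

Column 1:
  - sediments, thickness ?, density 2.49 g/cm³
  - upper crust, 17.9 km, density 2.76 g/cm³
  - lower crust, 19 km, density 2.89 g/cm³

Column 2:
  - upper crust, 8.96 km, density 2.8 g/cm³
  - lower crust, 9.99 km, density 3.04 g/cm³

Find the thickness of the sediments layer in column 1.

Take the compensation level at the base of the deeper column (depth z_c below the surface of column 1) and equate Σ ρ_i t_i down to z_c; mantle fills any gap and the z_c terms cancel.
Column 1: x×2.49 + 17.9×2.76 + 19×2.89 + (z_c − 36.9 − x)×3.24
Column 2: 3.27×0 + 8.96×2.8 + 9.99×3.04 + (z_c − 3.27 − 18.95)×3.24
The z_c×3.24 term appears on both sides and cancels. Collect the known terms of each column as K = Σ(ρt)_known − 3.24 × (depth of known layers): K_1 = 104.314 − 3.24×36.9 = −15.242; K_2 = 55.4576 − 3.24×(3.27 + 18.95) = −16.5352.
Balance: K_1 − x×(3.24 − 2.49) = K_2, so x = (K_1 − K_2)/(3.24 − 2.49) = 1.2932/0.75 = 1.72 km.

1.72 km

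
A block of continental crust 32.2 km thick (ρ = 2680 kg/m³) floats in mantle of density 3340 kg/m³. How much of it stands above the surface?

6.36 km

Floating equilibrium: submerged depth d = t ρ_obj/ρ_fluid = 32.2 km × 2680/3340 = 25.84 km.
Freeboard = t − d = 32.2 km − 25.84 km = 6.36 km.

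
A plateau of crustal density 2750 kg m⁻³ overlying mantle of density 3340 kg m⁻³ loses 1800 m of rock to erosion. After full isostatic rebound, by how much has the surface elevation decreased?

318 m

Rebound u = e ρ_c/ρ_m = 1800 m × 2750/3340 = 1482 m.
Net surface drop = e − u = 1800 m − 1482 m = e (ρ_m − ρ_c)/ρ_m = 318 m.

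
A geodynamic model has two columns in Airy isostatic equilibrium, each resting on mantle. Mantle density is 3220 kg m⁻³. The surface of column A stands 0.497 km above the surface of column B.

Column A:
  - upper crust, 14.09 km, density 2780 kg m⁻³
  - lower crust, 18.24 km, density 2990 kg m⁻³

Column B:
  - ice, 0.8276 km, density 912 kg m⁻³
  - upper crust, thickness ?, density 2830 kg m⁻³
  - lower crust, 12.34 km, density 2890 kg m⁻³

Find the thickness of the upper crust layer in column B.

7.21 km

Take the compensation level at the base of the deeper column (depth z_c below the surface of column A) and equate Σ ρ_i t_i down to z_c; mantle fills any gap and the z_c terms cancel.
Column A: 14.09×2780 + 18.24×2990 + (z_c − 32.33)×3220
Column B: 0.497×0 + 0.8276×912 + x×2830 + 12.34×2890 + (z_c − 0.497 − 13.1676 − x)×3220
The z_c×3220 term appears on both sides and cancels. Collect the known terms of each column as K = Σ(ρt)_known − 3220 × (depth of known layers): K_A = 93707.8 − 3220×32.33 = −10394.8; K_B = 36417.3712 − 3220×(0.497 + 13.1676) = −7582.6408.
Balance: K_A = K_B − x×(3220 − 2830), so x = (K_B − K_A)/(3220 − 2830) = 2812.16/390 = 7.21 km.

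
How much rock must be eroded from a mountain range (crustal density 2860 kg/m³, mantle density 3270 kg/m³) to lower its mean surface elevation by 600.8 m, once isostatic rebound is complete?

Net drop Δ = e − u = e − e ρ_c/ρ_m = e (ρ_m − ρ_c)/ρ_m.
e = Δ ρ_m/(ρ_m − ρ_c) = 600.8 m × 3270/410 = 4790 m.

4790 m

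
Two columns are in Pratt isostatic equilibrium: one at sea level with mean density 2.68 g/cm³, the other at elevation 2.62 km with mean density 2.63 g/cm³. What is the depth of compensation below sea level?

138 km

ρ_ref D = ρ (D + h) → D (ρ_ref − ρ) = ρ h.
D = ρ h/(ρ_ref − ρ) = 2.63 × 2.62 km/(2.68 − 2.63) = 138 km.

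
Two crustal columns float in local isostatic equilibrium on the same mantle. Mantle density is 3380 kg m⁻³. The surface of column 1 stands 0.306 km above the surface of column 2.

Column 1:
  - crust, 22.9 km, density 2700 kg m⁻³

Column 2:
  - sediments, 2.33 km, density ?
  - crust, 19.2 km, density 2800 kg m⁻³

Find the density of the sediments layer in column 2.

1920 kg m⁻³

Take the compensation level at the base of the deeper column (depth z_c below the surface of column 1) and equate Σ ρ_i t_i down to z_c; mantle fills any gap and the z_c terms cancel.
Column 1: 22.9×2700 + (z_c − 22.9)×3380
Column 2: 0.306×0 + 2.33×ρ + 19.2×2800 + (z_c − 0.306 − 21.53)×3380
The z_c×3380 term appears on both sides and cancels. Collect the known terms of each column as K = Σ(ρt)_known − 3380 × (depth of known layers): K_1 = 61830 − 3380×22.9 = −15572; K_2 = 53760 − 3380×(0.306 + 21.53) = −20045.68.
Balance: K_1 = K_2 + 2.33×ρ, so ρ = (K_1 − K_2)/2.33 = 4473.68/2.33 = 1920 kg m⁻³.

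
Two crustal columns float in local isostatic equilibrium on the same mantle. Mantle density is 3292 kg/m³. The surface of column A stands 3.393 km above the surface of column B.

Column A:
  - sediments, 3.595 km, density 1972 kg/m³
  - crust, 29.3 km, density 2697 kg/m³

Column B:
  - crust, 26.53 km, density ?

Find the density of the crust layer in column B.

2880 kg/m³

Take the compensation level at the base of the deeper column (depth z_c below the surface of column A) and equate Σ ρ_i t_i down to z_c; mantle fills any gap and the z_c terms cancel.
Column A: 3.595×1972 + 29.3×2697 + (z_c − 32.895)×3292
Column B: 3.393×0 + 26.53×ρ + (z_c − 3.393 − 26.53)×3292
The z_c×3292 term appears on both sides and cancels. Collect the known terms of each column as K = Σ(ρt)_known − 3292 × (depth of known layers): K_A = 86111.44 − 3292×32.895 = −22178.9; K_B = 0 − 3292×(3.393 + 26.53) = −98506.516.
Balance: K_A = K_B + 26.53×ρ, so ρ = (K_A − K_B)/26.53 = 76327.6/26.53 = 2880 kg/m³.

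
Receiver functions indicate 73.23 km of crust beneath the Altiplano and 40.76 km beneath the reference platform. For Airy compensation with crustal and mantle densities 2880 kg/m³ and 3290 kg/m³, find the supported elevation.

Excess crust Δ = 73.23 km − 40.76 km = 32.47 km, split between elevation h and root r with h + r = Δ.
Airy balance ρ_c h = (ρ_m − ρ_c) r gives r = h ρ_c/(ρ_m − ρ_c), so h (1 + ρ_c/(ρ_m − ρ_c)) = Δ, i.e. h = Δ (ρ_m − ρ_c)/ρ_m.
h = 32.47 km × 410/3290 = 4.05 km.

4.05 km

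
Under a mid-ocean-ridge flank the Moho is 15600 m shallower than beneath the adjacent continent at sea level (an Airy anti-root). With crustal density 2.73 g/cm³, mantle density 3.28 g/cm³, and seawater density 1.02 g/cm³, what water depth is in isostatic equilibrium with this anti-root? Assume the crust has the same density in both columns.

Replacing a thickness d of crust by seawater at the top must be balanced by replacing crust with mantle at the base: d (ρ_c − ρ_w) = a (ρ_m − ρ_c).
d = a (ρ_m − ρ_c)/(ρ_c − ρ_w) = 15600 m × 0.55/1.71 = 5020 m.

5020 m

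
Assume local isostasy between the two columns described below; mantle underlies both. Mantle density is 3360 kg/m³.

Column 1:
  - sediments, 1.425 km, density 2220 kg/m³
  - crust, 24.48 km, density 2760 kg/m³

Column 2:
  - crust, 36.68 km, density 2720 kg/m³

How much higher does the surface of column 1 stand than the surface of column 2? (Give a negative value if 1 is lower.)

For any compensation level in the mantle, the mantle terms cancel and isostasy reduces to e = (Σt_1 − Σt_2) − (Σ(ρt)_1 − Σ(ρt)_2) / ρ_m.
Σt_1 = 25.905 km; Σt_2 = 36.68 km; Σ(ρt)_1 = 70728.3; Σ(ρt)_2 = 99769.6 (in km·kg/m³).
e = (25.905 − 36.68) − (70728.3 − 99769.6) / 3360 = −2.13 km.

−2.13 km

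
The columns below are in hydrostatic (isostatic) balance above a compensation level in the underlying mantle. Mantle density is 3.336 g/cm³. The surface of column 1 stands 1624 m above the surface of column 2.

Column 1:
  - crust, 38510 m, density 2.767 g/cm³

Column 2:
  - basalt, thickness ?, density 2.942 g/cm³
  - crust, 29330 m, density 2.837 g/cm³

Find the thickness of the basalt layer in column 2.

Take the compensation level at the base of the deeper column (depth z_c below the surface of column 1) and equate Σ ρ_i t_i down to z_c; mantle fills any gap and the z_c terms cancel.
Column 1: 38510×2.767 + (z_c − 38510)×3.336
Column 2: 1624×0 + x×2.942 + 29330×2.837 + (z_c − 1624 − 29330 − x)×3.336
The z_c×3.336 term appears on both sides and cancels. Collect the known terms of each column as K = Σ(ρt)_known − 3.336 × (depth of known layers): K_1 = 106557.17 − 3.336×38510 = −21912.19; K_2 = 83209.21 − 3.336×(1624 + 29330) = −20053.334.
Balance: K_1 = K_2 − x×(3.336 − 2.942), so x = (K_2 − K_1)/(3.336 − 2.942) = 1858.86/0.394 = 4720 m.

4720 m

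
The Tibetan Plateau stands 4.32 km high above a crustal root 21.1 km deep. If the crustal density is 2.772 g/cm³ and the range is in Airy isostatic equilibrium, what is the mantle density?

Airy balance: ρ_c h = (ρ_m − ρ_c) r → ρ_m = ρ_c (1 + h/r).
ρ_m = 2.772 × (1 + 4.32 km/21.1 km) = 3.34 g/cm³.

3.34 g/cm³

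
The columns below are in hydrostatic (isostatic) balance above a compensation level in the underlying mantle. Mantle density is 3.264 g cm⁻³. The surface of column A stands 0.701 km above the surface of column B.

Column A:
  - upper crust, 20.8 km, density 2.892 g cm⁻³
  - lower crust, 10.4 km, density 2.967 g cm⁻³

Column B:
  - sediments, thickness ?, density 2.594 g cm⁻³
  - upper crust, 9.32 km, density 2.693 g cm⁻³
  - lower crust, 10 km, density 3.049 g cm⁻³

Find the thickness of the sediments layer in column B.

Take the compensation level at the base of the deeper column (depth z_c below the surface of column A) and equate Σ ρ_i t_i down to z_c; mantle fills any gap and the z_c terms cancel.
Column A: 20.8×2.892 + 10.4×2.967 + (z_c − 31.2)×3.264
Column B: 0.701×0 + x×2.594 + 9.32×2.693 + 10×3.049 + (z_c − 0.701 − 19.32 − x)×3.264
The z_c×3.264 term appears on both sides and cancels. Collect the known terms of each column as K = Σ(ρt)_known − 3.264 × (depth of known layers): K_A = 91.0104 − 3.264×31.2 = −10.8264; K_B = 55.58876 − 3.264×(0.701 + 19.32) = −9.759784.
Balance: K_A = K_B − x×(3.264 − 2.594), so x = (K_B − K_A)/(3.264 − 2.594) = 1.06662/0.67 = 1.59 km.

1.59 km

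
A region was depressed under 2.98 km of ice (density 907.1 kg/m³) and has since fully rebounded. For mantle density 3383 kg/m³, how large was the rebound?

0.799 km

Removing the load lets mantle flow back in; uplift u satisfies ρ_ice t = ρ_m u.
u = t ρ_ice/ρ_m = 2.98 km × 907.1/3383 = 0.799 km.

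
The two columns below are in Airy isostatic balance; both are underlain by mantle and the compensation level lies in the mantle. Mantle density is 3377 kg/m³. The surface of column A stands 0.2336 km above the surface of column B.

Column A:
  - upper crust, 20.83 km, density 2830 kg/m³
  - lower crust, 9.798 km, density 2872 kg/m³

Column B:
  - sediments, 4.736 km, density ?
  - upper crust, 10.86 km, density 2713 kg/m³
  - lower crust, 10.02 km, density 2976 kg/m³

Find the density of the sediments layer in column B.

2460 kg/m³

Take the compensation level at the base of the deeper column (depth z_c below the surface of column A) and equate Σ ρ_i t_i down to z_c; mantle fills any gap and the z_c terms cancel.
Column A: 20.83×2830 + 9.798×2872 + (z_c − 30.628)×3377
Column B: 0.2336×0 + 4.736×ρ + 10.86×2713 + 10.02×2976 + (z_c − 0.2336 − 25.616)×3377
The z_c×3377 term appears on both sides and cancels. Collect the known terms of each column as K = Σ(ρt)_known − 3377 × (depth of known layers): K_A = 87088.756 − 3377×30.628 = −16342; K_B = 59282.7 − 3377×(0.2336 + 25.616) = −28011.3992.
Balance: K_A = K_B + 4.736×ρ, so ρ = (K_A − K_B)/4.736 = 11669.4/4.736 = 2460 kg/m³.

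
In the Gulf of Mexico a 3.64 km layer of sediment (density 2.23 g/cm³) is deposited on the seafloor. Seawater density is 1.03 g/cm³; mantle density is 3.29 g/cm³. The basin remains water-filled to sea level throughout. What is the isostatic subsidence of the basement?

1.93 km

Submarine loading: the sediment displaces seawater, and the subsidence is in turn flooded, so s (ρ_m − ρ_w) = t (ρ_sed − ρ_w).
s = 3.64 km × (2.23 − 1.03) / (3.29 − 1.03) = 1.93 km.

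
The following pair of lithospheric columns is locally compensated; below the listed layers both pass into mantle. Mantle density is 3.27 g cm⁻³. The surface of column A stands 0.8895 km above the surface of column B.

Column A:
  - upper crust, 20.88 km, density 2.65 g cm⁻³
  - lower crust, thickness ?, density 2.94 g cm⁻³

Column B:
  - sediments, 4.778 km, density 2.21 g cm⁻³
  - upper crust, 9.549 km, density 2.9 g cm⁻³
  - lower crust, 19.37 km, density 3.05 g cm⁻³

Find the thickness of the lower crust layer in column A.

Take the compensation level at the base of the deeper column (depth z_c below the surface of column A) and equate Σ ρ_i t_i down to z_c; mantle fills any gap and the z_c terms cancel.
Column A: 20.88×2.65 + x×2.94 + (z_c − 20.88 − x)×3.27
Column B: 0.8895×0 + 4.778×2.21 + 9.549×2.9 + 19.37×3.05 + (z_c − 0.8895 − 33.697)×3.27
The z_c×3.27 term appears on both sides and cancels. Collect the known terms of each column as K = Σ(ρt)_known − 3.27 × (depth of known layers): K_A = 55.332 − 3.27×20.88 = −12.9456; K_B = 97.32998 − 3.27×(0.8895 + 33.697) = −15.767875.
Balance: K_A − x×(3.27 − 2.94) = K_B, so x = (K_A − K_B)/(3.27 − 2.94) = 2.82227/0.33 = 8.55 km.

8.55 km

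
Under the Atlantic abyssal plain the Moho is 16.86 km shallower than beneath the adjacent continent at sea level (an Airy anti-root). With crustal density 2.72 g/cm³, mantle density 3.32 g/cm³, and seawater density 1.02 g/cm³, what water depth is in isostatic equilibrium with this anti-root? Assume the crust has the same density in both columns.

5.95 km

Replacing a thickness d of crust by seawater at the top must be balanced by replacing crust with mantle at the base: d (ρ_c − ρ_w) = a (ρ_m − ρ_c).
d = a (ρ_m − ρ_c)/(ρ_c − ρ_w) = 16.86 km × 0.6/1.7 = 5.95 km.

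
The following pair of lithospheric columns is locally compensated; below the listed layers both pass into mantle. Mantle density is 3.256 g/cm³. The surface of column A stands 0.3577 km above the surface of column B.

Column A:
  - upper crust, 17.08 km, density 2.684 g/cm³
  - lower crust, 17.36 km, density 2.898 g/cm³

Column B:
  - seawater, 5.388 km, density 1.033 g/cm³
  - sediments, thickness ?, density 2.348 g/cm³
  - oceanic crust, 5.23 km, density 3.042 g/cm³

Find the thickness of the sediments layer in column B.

Take the compensation level at the base of the deeper column (depth z_c below the surface of column A) and equate Σ ρ_i t_i down to z_c; mantle fills any gap and the z_c terms cancel.
Column A: 17.08×2.684 + 17.36×2.898 + (z_c − 34.44)×3.256
Column B: 0.3577×0 + 5.388×1.033 + x×2.348 + 5.23×3.042 + (z_c − 0.3577 − 10.618 − x)×3.256
The z_c×3.256 term appears on both sides and cancels. Collect the known terms of each column as K = Σ(ρt)_known − 3.256 × (depth of known layers): K_A = 96.152 − 3.256×34.44 = −15.98464; K_B = 21.475464 − 3.256×(0.3577 + 10.618) = −14.2614152.
Balance: K_A = K_B − x×(3.256 − 2.348), so x = (K_B − K_A)/(3.256 − 2.348) = 1.72322/0.908 = 1.9 km.

1.9 km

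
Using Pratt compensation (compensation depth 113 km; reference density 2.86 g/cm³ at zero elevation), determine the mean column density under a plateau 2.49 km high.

2.8 g/cm³

Pratt balance: ρ_ref D = ρ (D + h).
ρ = ρ_ref D/(D + h) = 2.86 × 113 km/(113 km + 2.49 km) = 2.8 g/cm³.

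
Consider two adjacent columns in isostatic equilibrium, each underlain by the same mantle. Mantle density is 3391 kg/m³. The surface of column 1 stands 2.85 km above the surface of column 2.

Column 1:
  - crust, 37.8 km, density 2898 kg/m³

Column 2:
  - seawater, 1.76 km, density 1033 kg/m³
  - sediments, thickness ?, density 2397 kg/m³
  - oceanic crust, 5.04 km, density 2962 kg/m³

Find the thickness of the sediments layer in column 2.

Take the compensation level at the base of the deeper column (depth z_c below the surface of column 1) and equate Σ ρ_i t_i down to z_c; mantle fills any gap and the z_c terms cancel.
Column 1: 37.8×2898 + (z_c − 37.8)×3391
Column 2: 2.85×0 + 1.76×1033 + x×2397 + 5.04×2962 + (z_c − 2.85 − 6.8 − x)×3391
The z_c×3391 term appears on both sides and cancels. Collect the known terms of each column as K = Σ(ρt)_known − 3391 × (depth of known layers): K_1 = 109544.4 − 3391×37.8 = −18635.4; K_2 = 16746.56 − 3391×(2.85 + 6.8) = −15976.59.
Balance: K_1 = K_2 − x×(3391 − 2397), so x = (K_2 − K_1)/(3391 − 2397) = 2658.81/994 = 2.67 km.

2.67 km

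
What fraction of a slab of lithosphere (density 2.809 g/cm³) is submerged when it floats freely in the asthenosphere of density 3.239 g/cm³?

Submerged fraction = ρ_obj/ρ_fluid = 2.809/3.239 = 86.7%.

86.7%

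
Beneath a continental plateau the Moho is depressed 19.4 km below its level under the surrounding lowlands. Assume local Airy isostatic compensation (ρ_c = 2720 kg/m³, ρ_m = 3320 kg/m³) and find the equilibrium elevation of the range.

Balancing pressure at the compensation depth: ρ_c h = (ρ_m − ρ_c) r.
h = r (ρ_m − ρ_c) / ρ_c = 19.4 km × (3320 − 2720) / 2720 = 4.28 km.

4.28 km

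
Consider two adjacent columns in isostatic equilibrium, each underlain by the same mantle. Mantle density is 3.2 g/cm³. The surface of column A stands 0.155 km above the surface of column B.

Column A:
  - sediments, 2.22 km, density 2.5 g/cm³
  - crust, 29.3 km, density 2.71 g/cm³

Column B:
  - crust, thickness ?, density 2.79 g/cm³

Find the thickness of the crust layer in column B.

Take the compensation level at the base of the deeper column (depth z_c below the surface of column A) and equate Σ ρ_i t_i down to z_c; mantle fills any gap and the z_c terms cancel.
Column A: 2.22×2.5 + 29.3×2.71 + (z_c − 31.52)×3.2
Column B: 0.155×0 + x×2.79 + (z_c − 0.155 − 0 − x)×3.2
The z_c×3.2 term appears on both sides and cancels. Collect the known terms of each column as K = Σ(ρt)_known − 3.2 × (depth of known layers): K_A = 84.953 − 3.2×31.52 = −15.911; K_B = 0 − 3.2×(0.155 + 0) = −0.496.
Balance: K_A = K_B − x×(3.2 − 2.79), so x = (K_B − K_A)/(3.2 − 2.79) = 15.415/0.41 = 37.6 km.

37.6 km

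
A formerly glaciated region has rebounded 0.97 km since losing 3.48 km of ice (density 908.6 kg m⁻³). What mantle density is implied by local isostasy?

ρ_m = ρ_ice t / u = 908.6 × 3.48 km/0.97 km = 3260 kg m⁻³.

3260 kg m⁻³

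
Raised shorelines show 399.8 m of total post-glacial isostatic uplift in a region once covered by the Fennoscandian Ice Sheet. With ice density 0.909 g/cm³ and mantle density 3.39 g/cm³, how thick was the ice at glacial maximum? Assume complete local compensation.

u = t ρ_ice/ρ_m → t = u ρ_m/ρ_ice = 399.8 m × 3.39/0.909 = 1490 m.

1490 m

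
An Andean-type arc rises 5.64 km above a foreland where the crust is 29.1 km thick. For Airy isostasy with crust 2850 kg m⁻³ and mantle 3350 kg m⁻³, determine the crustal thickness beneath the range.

Root depth r = h ρ_c / (ρ_m − ρ_c) = 5.64 km × 2850 / 500 = 32.15 km.
Total thickness = T + h + r = 29.1 km + 5.64 km + 32.15 km = 66.9 km.

66.9 km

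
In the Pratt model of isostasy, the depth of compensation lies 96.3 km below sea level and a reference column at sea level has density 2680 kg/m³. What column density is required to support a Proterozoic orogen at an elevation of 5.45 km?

2540 kg/m³

Pratt balance: ρ_ref D = ρ (D + h).
ρ = ρ_ref D/(D + h) = 2680 × 96.3 km/(96.3 km + 5.45 km) = 2540 kg/m³.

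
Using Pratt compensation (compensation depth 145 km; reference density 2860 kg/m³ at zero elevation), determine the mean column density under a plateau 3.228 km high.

2800 kg/m³

Pratt balance: ρ_ref D = ρ (D + h).
ρ = ρ_ref D/(D + h) = 2860 × 145 km/(145 km + 3.228 km) = 2800 kg/m³.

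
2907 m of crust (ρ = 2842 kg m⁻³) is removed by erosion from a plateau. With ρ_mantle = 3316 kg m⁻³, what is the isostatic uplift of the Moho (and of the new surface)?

2490 m

Unloading: uplift u = e ρ_c/ρ_m = 2907 m × 2842/3316 = 2490 m.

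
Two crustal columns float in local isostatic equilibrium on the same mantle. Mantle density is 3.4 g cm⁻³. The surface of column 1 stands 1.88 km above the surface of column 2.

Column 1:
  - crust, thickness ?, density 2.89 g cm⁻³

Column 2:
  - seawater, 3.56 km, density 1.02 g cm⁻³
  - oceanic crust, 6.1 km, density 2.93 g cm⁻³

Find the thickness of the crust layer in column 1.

Take the compensation level at the base of the deeper column (depth z_c below the surface of column 1) and equate Σ ρ_i t_i down to z_c; mantle fills any gap and the z_c terms cancel.
Column 1: x×2.89 + (z_c − 0 − x)×3.4
Column 2: 1.88×0 + 3.56×1.02 + 6.1×2.93 + (z_c − 1.88 − 9.66)×3.4
The z_c×3.4 term appears on both sides and cancels. Collect the known terms of each column as K = Σ(ρt)_known − 3.4 × (depth of known layers): K_1 = 0 − 3.4×0 = 0; K_2 = 21.5042 − 3.4×(1.88 + 9.66) = −17.7318.
Balance: K_1 − x×(3.4 − 2.89) = K_2, so x = (K_1 − K_2)/(3.4 − 2.89) = 17.7318/0.51 = 34.8 km.

34.8 km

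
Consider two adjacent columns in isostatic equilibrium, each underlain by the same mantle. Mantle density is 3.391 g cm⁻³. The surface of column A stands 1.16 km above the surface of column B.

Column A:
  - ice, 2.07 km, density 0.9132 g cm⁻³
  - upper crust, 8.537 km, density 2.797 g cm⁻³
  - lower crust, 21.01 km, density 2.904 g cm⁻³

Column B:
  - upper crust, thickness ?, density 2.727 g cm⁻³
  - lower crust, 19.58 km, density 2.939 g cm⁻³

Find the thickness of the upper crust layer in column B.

Take the compensation level at the base of the deeper column (depth z_c below the surface of column A) and equate Σ ρ_i t_i down to z_c; mantle fills any gap and the z_c terms cancel.
Column A: 2.07×0.9132 + 8.537×2.797 + 21.01×2.904 + (z_c − 31.617)×3.391
Column B: 1.16×0 + x×2.727 + 19.58×2.939 + (z_c − 1.16 − 19.58 − x)×3.391
The z_c×3.391 term appears on both sides and cancels. Collect the known terms of each column as K = Σ(ρt)_known − 3.391 × (depth of known layers): K_A = 86.781353 − 3.391×31.617 = −20.431894; K_B = 57.54562 − 3.391×(1.16 + 19.58) = −12.78372.
Balance: K_A = K_B − x×(3.391 − 2.727), so x = (K_B − K_A)/(3.391 − 2.727) = 7.64817/0.664 = 11.5 km.

11.5 km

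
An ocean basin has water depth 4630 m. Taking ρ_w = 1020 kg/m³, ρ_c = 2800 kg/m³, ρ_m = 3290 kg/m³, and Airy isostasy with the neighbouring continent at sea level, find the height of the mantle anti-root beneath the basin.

16800 m

Isostatic balance requires: replacing crust with seawater at the top is compensated by replacing crust with mantle at the base: d (ρ_c − ρ_w) = a (ρ_m − ρ_c).
a = d (ρ_c − ρ_w)/(ρ_m − ρ_c) = 4630 m × 1780/490 = 16800 m.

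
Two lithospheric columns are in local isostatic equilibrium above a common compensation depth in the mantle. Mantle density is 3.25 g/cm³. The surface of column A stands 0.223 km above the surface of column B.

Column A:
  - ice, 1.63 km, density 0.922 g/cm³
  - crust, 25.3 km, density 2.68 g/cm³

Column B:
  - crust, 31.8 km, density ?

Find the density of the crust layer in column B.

2.7 g/cm³

Take the compensation level at the base of the deeper column (depth z_c below the surface of column A) and equate Σ ρ_i t_i down to z_c; mantle fills any gap and the z_c terms cancel.
Column A: 1.63×0.922 + 25.3×2.68 + (z_c − 26.93)×3.25
Column B: 0.223×0 + 31.8×ρ + (z_c − 0.223 − 31.8)×3.25
The z_c×3.25 term appears on both sides and cancels. Collect the known terms of each column as K = Σ(ρt)_known − 3.25 × (depth of known layers): K_A = 69.30686 − 3.25×26.93 = −18.21564; K_B = 0 − 3.25×(0.223 + 31.8) = −104.07475.
Balance: K_A = K_B + 31.8×ρ, so ρ = (K_A − K_B)/31.8 = 85.8591/31.8 = 2.7 g/cm³.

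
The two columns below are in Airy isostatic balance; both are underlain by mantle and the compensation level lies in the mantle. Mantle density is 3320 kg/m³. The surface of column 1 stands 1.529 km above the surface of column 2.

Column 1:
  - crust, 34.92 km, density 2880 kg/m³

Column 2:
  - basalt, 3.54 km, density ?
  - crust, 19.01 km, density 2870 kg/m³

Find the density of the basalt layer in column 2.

Take the compensation level at the base of the deeper column (depth z_c below the surface of column 1) and equate Σ ρ_i t_i down to z_c; mantle fills any gap and the z_c terms cancel.
Column 1: 34.92×2880 + (z_c − 34.92)×3320
Column 2: 1.529×0 + 3.54×ρ + 19.01×2870 + (z_c − 1.529 − 22.55)×3320
The z_c×3320 term appears on both sides and cancels. Collect the known terms of each column as K = Σ(ρt)_known − 3320 × (depth of known layers): K_1 = 100569.6 − 3320×34.92 = −15364.8; K_2 = 54558.7 − 3320×(1.529 + 22.55) = −25383.58.
Balance: K_1 = K_2 + 3.54×ρ, so ρ = (K_1 − K_2)/3.54 = 10018.8/3.54 = 2830 kg/m³.

2830 kg/m³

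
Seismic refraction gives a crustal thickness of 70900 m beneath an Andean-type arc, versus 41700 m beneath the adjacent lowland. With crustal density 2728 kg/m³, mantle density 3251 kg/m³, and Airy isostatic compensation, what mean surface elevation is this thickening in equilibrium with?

Excess crust Δ = 70900 m − 41700 m = 29200 m, split between elevation h and root r with h + r = Δ.
Airy balance ρ_c h = (ρ_m − ρ_c) r gives r = h ρ_c/(ρ_m − ρ_c), so h (1 + ρ_c/(ρ_m − ρ_c)) = Δ, i.e. h = Δ (ρ_m − ρ_c)/ρ_m.
h = 29200 m × 523/3251 = 4700 m.

4700 m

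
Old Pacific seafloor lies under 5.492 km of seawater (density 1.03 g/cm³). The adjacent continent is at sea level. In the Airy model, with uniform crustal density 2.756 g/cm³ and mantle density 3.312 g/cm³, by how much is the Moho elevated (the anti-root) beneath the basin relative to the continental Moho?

Isostatic balance requires: replacing crust with seawater at the top is compensated by replacing crust with mantle at the base: d (ρ_c − ρ_w) = a (ρ_m − ρ_c).
a = d (ρ_c − ρ_w)/(ρ_m − ρ_c) = 5.492 km × 1.726/0.556 = 17 km.

17 km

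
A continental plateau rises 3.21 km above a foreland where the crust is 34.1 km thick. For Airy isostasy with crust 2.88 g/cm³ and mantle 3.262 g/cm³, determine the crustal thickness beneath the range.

Root depth r = h ρ_c / (ρ_m − ρ_c) = 3.21 km × 2.88 / 0.382 = 24.2 km.
Total thickness = T + h + r = 34.1 km + 3.21 km + 24.2 km = 61.5 km.

61.5 km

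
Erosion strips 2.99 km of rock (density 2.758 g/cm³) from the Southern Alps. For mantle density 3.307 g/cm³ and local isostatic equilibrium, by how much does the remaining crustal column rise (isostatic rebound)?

2.49 km

Unloading: uplift u = e ρ_c/ρ_m = 2.99 km × 2.758/3.307 = 2.49 km.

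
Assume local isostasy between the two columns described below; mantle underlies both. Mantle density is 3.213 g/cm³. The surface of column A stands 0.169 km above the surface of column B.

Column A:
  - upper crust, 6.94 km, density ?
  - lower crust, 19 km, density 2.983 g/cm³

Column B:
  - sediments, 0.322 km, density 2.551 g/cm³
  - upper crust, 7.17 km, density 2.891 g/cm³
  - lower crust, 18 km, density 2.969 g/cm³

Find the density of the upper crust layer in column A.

Take the compensation level at the base of the deeper column (depth z_c below the surface of column A) and equate Σ ρ_i t_i down to z_c; mantle fills any gap and the z_c terms cancel.
Column A: 6.94×ρ + 19×2.983 + (z_c − 25.94)×3.213
Column B: 0.169×0 + 0.322×2.551 + 7.17×2.891 + 18×2.969 + (z_c − 0.169 − 25.492)×3.213
The z_c×3.213 term appears on both sides and cancels. Collect the known terms of each column as K = Σ(ρt)_known − 3.213 × (depth of known layers): K_A = 56.677 − 3.213×25.94 = −26.66822; K_B = 74.991892 − 3.213×(0.169 + 25.492) = −7.456901.
Balance: K_A + 6.94×ρ = K_B, so ρ = (K_B − K_A)/6.94 = 19.2113/6.94 = 2.77 g/cm³.

2.77 g/cm³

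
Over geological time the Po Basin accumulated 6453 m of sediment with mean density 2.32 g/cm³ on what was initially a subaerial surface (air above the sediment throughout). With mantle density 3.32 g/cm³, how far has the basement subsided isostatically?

Subaerial load: s = t ρ_sed / ρ_m = 6453 m × 2.32/3.32 = 4510 m.

4510 m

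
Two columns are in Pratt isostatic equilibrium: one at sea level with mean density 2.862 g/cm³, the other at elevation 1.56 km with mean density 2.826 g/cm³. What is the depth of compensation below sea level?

122 km

ρ_ref D = ρ (D + h) → D (ρ_ref − ρ) = ρ h.
D = ρ h/(ρ_ref − ρ) = 2.826 × 1.56 km/(2.862 − 2.826) = 122 km.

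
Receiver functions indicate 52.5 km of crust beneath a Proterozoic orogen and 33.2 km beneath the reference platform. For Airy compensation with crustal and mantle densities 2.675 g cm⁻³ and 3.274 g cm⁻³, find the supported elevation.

3.53 km

Excess crust Δ = 52.5 km − 33.2 km = 19.3 km, split between elevation h and root r with h + r = Δ.
Airy balance ρ_c h = (ρ_m − ρ_c) r gives r = h ρ_c/(ρ_m − ρ_c), so h (1 + ρ_c/(ρ_m − ρ_c)) = Δ, i.e. h = Δ (ρ_m − ρ_c)/ρ_m.
h = 19.3 km × 0.599/3.274 = 3.53 km.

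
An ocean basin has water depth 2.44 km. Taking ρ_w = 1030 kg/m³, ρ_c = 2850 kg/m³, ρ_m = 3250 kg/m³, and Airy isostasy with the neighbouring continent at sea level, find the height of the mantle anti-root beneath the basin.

11.1 km

Equating mass per unit area of the two columns: replacing crust with seawater at the top is compensated by replacing crust with mantle at the base: d (ρ_c − ρ_w) = a (ρ_m − ρ_c).
a = d (ρ_c − ρ_w)/(ρ_m − ρ_c) = 2.44 km × 1820/400 = 11.1 km.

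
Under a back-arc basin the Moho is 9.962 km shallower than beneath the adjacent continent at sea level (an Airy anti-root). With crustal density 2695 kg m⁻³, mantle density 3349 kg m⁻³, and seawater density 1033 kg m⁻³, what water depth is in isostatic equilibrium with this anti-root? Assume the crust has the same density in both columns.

Replacing a thickness d of crust by seawater at the top must be balanced by replacing crust with mantle at the base: d (ρ_c − ρ_w) = a (ρ_m − ρ_c).
d = a (ρ_m − ρ_c)/(ρ_c − ρ_w) = 9.962 km × 654/1662 = 3.92 km.

3.92 km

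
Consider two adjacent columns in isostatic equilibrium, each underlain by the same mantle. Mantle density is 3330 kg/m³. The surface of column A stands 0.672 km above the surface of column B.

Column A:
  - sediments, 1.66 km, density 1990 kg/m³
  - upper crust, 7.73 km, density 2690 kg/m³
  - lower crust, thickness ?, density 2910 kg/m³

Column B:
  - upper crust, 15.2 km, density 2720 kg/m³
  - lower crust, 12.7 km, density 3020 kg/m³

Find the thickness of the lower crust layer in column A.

19.7 km

Take the compensation level at the base of the deeper column (depth z_c below the surface of column A) and equate Σ ρ_i t_i down to z_c; mantle fills any gap and the z_c terms cancel.
Column A: 1.66×1990 + 7.73×2690 + x×2910 + (z_c − 9.39 − x)×3330
Column B: 0.672×0 + 15.2×2720 + 12.7×3020 + (z_c − 0.672 − 27.9)×3330
The z_c×3330 term appears on both sides and cancels. Collect the known terms of each column as K = Σ(ρt)_known − 3330 × (depth of known layers): K_A = 24097.1 − 3330×9.39 = −7171.6; K_B = 79698 − 3330×(0.672 + 27.9) = −15446.76.
Balance: K_A − x×(3330 − 2910) = K_B, so x = (K_A − K_B)/(3330 − 2910) = 8275.16/420 = 19.7 km.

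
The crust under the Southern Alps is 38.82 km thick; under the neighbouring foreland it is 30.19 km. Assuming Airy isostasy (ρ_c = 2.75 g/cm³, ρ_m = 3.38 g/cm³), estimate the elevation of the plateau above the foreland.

Excess crust Δ = 38.82 km − 30.19 km = 8.63 km, split between elevation h and root r with h + r = Δ.
Airy balance ρ_c h = (ρ_m − ρ_c) r gives r = h ρ_c/(ρ_m − ρ_c), so h (1 + ρ_c/(ρ_m − ρ_c)) = Δ, i.e. h = Δ (ρ_m − ρ_c)/ρ_m.
h = 8.63 km × 0.63/3.38 = 1.61 km.

1.61 km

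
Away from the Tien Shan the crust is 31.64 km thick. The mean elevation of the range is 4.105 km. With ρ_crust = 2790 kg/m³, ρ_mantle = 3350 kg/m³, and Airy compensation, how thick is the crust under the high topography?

Root depth r = h ρ_c / (ρ_m − ρ_c) = 4.105 km × 2790 / 560 = 20.45 km.
Total thickness = T + h + r = 31.64 km + 4.105 km + 20.45 km = 56.2 km.

56.2 km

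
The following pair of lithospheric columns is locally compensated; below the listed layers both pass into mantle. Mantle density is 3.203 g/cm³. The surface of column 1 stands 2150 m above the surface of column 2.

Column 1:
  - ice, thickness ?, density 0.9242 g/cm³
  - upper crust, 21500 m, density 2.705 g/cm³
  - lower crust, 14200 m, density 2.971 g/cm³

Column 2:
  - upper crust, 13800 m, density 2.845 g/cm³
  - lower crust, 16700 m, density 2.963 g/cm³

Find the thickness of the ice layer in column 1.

Take the compensation level at the base of the deeper column (depth z_c below the surface of column 1) and equate Σ ρ_i t_i down to z_c; mantle fills any gap and the z_c terms cancel.
Column 1: x×0.9242 + 21500×2.705 + 14200×2.971 + (z_c − 35700 − x)×3.203
Column 2: 2150×0 + 13800×2.845 + 16700×2.963 + (z_c − 2150 − 30500)×3.203
The z_c×3.203 term appears on both sides and cancels. Collect the known terms of each column as K = Σ(ρt)_known − 3.203 × (depth of known layers): K_1 = 100345.7 − 3.203×35700 = −14001.4; K_2 = 88743.1 − 3.203×(2150 + 30500) = −15834.85.
Balance: K_1 − x×(3.203 − 0.9242) = K_2, so x = (K_1 − K_2)/(3.203 − 0.9242) = 1833.45/2.2788 = 805 m.

805 m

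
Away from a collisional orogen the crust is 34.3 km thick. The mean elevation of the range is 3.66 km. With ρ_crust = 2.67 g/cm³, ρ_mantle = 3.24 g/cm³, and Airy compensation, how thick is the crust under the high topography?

Root depth r = h ρ_c / (ρ_m − ρ_c) = 3.66 km × 2.67 / 0.57 = 17.14 km.
Total thickness = T + h + r = 34.3 km + 3.66 km + 17.14 km = 55.1 km.

55.1 km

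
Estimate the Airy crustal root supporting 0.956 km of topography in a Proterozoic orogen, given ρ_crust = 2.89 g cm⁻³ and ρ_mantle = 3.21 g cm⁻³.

8.63 km

In Airy isostatic equilibrium: the weight of the topography is balanced by the buoyancy of the root, ρ_c h = (ρ_m − ρ_c) r.
r = h · ρ_c / (ρ_m − ρ_c) = 0.956 km × 2.89 / (3.21 − 2.89) = 8.63 km.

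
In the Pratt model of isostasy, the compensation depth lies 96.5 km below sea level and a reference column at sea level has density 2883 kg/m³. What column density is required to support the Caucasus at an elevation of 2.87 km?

2800 kg/m³

Pratt balance: ρ_ref D = ρ (D + h).
ρ = ρ_ref D/(D + h) = 2883 × 96.5 km/(96.5 km + 2.87 km) = 2800 kg/m³.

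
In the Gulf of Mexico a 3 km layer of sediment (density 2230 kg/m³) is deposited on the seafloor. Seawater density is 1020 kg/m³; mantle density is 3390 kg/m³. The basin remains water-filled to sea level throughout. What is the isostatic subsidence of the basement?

Submarine loading: the sediment displaces seawater, and the subsidence is in turn flooded, so s (ρ_m − ρ_w) = t (ρ_sed − ρ_w).
s = 3 km × (2230 − 1020) / (3390 − 1020) = 1.53 km.

1.53 km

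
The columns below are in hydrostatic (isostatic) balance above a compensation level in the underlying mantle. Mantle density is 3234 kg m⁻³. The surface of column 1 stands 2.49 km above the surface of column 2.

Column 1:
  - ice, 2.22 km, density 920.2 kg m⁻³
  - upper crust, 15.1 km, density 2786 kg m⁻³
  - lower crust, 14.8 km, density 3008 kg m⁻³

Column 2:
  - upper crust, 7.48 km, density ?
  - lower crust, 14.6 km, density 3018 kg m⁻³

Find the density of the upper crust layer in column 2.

Take the compensation level at the base of the deeper column (depth z_c below the surface of column 1) and equate Σ ρ_i t_i down to z_c; mantle fills any gap and the z_c terms cancel.
Column 1: 2.22×920.2 + 15.1×2786 + 14.8×3008 + (z_c − 32.12)×3234
Column 2: 2.49×0 + 7.48×ρ + 14.6×3018 + (z_c − 2.49 − 22.08)×3234
The z_c×3234 term appears on both sides and cancels. Collect the known terms of each column as K = Σ(ρt)_known − 3234 × (depth of known layers): K_1 = 88629.844 − 3234×32.12 = −15246.236; K_2 = 44062.8 − 3234×(2.49 + 22.08) = −35396.58.
Balance: K_1 = K_2 + 7.48×ρ, so ρ = (K_1 − K_2)/7.48 = 20150.3/7.48 = 2690 kg m⁻³.

2690 kg m⁻³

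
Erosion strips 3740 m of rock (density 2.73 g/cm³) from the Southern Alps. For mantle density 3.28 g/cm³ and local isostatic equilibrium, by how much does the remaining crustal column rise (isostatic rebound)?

3110 m

Unloading: uplift u = e ρ_c/ρ_m = 3740 m × 2.73/3.28 = 3110 m.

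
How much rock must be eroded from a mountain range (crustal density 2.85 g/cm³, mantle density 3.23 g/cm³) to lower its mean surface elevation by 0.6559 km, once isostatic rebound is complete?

5.58 km

Net drop Δ = e − u = e − e ρ_c/ρ_m = e (ρ_m − ρ_c)/ρ_m.
e = Δ ρ_m/(ρ_m − ρ_c) = 0.6559 km × 3.23/0.38 = 5.58 km.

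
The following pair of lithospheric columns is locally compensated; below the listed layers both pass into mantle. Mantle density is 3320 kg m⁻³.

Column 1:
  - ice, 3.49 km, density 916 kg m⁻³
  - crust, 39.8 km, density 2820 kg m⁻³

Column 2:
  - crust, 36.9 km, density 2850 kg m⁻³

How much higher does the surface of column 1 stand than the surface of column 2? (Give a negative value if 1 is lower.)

For any compensation level in the mantle, the mantle terms cancel and isostasy reduces to e = (Σt_1 − Σt_2) − (Σ(ρt)_1 − Σ(ρt)_2) / ρ_m.
Σt_1 = 43.29 km; Σt_2 = 36.9 km; Σ(ρt)_1 = 115432.84; Σ(ρt)_2 = 105165 (in km·kg m⁻³).
e = (43.29 − 36.9) − (115432.84 − 105165) / 3320 = 3.3 km.

3.3 km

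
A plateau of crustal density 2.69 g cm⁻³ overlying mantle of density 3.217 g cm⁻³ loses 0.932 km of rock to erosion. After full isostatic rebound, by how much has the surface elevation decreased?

Rebound u = e ρ_c/ρ_m = 0.932 km × 2.69/3.217 = 0.7793 km.
Net surface drop = e − u = 0.932 km − 0.7793 km = e (ρ_m − ρ_c)/ρ_m = 0.153 km.

0.153 km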